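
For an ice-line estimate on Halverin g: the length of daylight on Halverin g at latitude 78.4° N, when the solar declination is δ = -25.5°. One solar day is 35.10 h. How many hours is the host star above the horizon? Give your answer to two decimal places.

0.00 h

cos h₀ = −tan ϕ · tan δ = 2.3236 ≥ 1, so the host star never rises (polar night) and h₀ = 0.
Daylight = 2h₀/(2π) × 35.10 h = (0.0000/π) × 35.10 = 0.00 h.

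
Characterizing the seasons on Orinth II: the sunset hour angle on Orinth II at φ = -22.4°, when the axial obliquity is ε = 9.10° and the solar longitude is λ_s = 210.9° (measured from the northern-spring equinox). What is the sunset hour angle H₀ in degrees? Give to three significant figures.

H₀ = 91.9°

Solar declination: sin δ = sin ε · sin λ_s = sin 9.10° × sin 210.9° = -0.08122, so δ = -4.659°.
cos H₀ = −tan φ · tan δ = −tan(-22.4°) × tan(-4.659°) = -0.0336, so H₀ = 1.6044 rad = 91.92°.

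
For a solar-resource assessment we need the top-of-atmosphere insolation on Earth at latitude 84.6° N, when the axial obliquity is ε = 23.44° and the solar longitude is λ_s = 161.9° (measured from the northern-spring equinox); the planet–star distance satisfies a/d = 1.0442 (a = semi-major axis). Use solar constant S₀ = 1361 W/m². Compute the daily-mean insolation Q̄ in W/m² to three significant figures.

Q̄ ≈ 183 W/m²

Solar declination: sin δ = sin ε · sin λ_s = sin 23.44° × sin 161.9° = 0.12358, so δ = +7.099°.
cos H₀ = −tan(+84.6°) tan(+7.099°) = -1.3175 ≤ −1 ⇒ polar day, H₀ = π.
Bracket: H₀ sin φ sin δ + cos φ cos δ sin H₀ = 3.1416×0.99556×0.12358 + 0.09411×0.99233×0.00000 = 0.386515 + 0.000000 = 0.386515.
Inverse-square distance factor (a/d)² = 1.0442² = 1.090354.
Q̄ = (S₀/π) × 1.090354 × [bracket] = (1361/π) × 1.090354 × 0.386515 = 182.6 W/m².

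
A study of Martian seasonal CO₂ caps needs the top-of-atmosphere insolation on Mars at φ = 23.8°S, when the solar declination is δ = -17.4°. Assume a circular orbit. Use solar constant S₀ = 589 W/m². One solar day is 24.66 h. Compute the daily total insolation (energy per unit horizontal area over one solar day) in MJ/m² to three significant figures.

cos H₀ = −tan(-23.8°) tan(-17.400°) = -0.1382, H₀ = 1.7095 rad.
Bracket: H₀ sin φ sin δ + cos φ cos δ sin H₀ = 1.7095×-0.40355×-0.29904 + 0.91496×0.95424×0.99040 = 0.206298 + 0.864710 = 1.071008.
Q̄ = (S₀/π) × [bracket] = (589/π) × 1.071008 = 200.80 W/m².
Daily total = Q̄ × 24.66 h × 3600 s/h = 200.80 × 24.66 × 3600 / 10⁶ = 17.83 MJ/m².

17.8 MJ/m²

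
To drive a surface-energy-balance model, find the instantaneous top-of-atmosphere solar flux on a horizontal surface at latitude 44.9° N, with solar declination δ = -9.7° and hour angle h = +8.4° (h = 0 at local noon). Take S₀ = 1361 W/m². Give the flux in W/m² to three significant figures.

cos θ_z = sin φ sin δ + cos φ cos δ cos h = -0.118932 + 0.690723 = 0.571791.
Flux = S₀ · cos θ_z = 1361 × 0.571791 = 778.2 W/m².

778 W/m²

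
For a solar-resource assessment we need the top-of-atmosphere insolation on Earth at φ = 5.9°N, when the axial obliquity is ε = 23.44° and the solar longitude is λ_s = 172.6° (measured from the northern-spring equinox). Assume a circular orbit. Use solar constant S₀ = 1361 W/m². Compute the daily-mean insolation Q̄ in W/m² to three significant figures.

Solar declination: sin δ = sin ε · sin λ_s = sin 23.44° × sin 172.6° = 0.05123, so δ = +2.937°.
cos H₀ = −tan(+5.9°) tan(+2.937°) = -0.0053, H₀ = 1.5761 rad.
Bracket: H₀ sin φ sin δ + cos φ cos δ sin H₀ = 1.5761×0.10279×0.05123 + 0.99470×0.99869×0.99999 = 0.008300 + 0.993387 = 1.001687.
Q̄ = (S₀/π) × [bracket] = (1361/π) × 1.001687 = 434.0 W/m².

Q̄ ≈ 434 W/m²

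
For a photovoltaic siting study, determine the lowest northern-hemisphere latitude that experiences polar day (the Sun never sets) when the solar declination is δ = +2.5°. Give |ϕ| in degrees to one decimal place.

Polar day requires cos h₀ = −tan ϕ tan δ ≤ −1, i.e. tan ϕ tan δ ≥ 1.
The boundary is |tan ϕ| · |tan δ| = 1, so |ϕ| = 90° − |δ| = 90° − 2.5° = 87.5° in the northern hemisphere.

|ϕ| = 87.5°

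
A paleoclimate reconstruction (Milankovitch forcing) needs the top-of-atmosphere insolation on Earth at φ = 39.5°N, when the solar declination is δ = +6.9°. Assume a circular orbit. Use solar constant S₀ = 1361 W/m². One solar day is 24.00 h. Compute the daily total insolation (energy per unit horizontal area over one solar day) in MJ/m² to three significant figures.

cos H₀ = −tan(+39.5°) tan(+6.900°) = -0.0998, H₀ = 1.6707 rad.
Bracket: H₀ sin φ sin δ + cos φ cos δ sin H₀ = 1.6707×0.63608×0.12014 + 0.77162×0.99276×0.99501 = 0.127673 + 0.762211 = 0.889884.
Q̄ = (S₀/π) × [bracket] = (1361/π) × 0.889884 = 385.52 W/m².
Daily total = Q̄ × 24.00 h × 3600 s/h = 385.52 × 24.00 × 3600 / 10⁶ = 33.31 MJ/m².

33.3 MJ/m²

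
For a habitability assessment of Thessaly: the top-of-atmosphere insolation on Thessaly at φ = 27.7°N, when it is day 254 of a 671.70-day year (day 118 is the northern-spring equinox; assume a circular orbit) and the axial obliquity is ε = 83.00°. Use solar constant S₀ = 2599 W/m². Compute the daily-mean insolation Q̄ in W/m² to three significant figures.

Q̄ ≈ 1.15e+03 W/m²

Solar longitude: λ_s = 360° × (254 − 118)/671.70 = 72.890°.
sin δ = sin 83.00° × sin 72.890° = 0.94862, so δ = +71.553°.
cos H₀ = −tan(+27.7°) tan(+71.553°) = -1.5739 ≤ −1 ⇒ polar day, H₀ = π.
Bracket: H₀ sin φ sin δ + cos φ cos δ sin H₀ = 3.1416×0.46484×0.94862 + 0.88539×0.31643×0.00000 = 1.385309 + 0.000000 = 1.385309.
Q̄ = (S₀/π) × [bracket] = (2599/π) × 1.385309 = 1146 W/m².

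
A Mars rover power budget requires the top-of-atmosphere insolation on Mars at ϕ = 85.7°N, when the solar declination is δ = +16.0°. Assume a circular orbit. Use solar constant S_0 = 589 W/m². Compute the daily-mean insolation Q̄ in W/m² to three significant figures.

cos h₀ = −tan(+85.7°) tan(+16.000°) = -3.8136 ≤ −1 ⇒ polar day, h₀ = π.
Bracket: h₀ sin ϕ sin δ + cos ϕ cos δ sin h₀ = 3.1416×0.99719×0.27564 + 0.07498×0.96126×0.00000 = 0.863517 + 0.000000 = 0.863517.
Q̄ = (S_0/π) × [bracket] = (589/π) × 0.863517 = 161.9 W/m².

Q̄ ≈ 162 W/m²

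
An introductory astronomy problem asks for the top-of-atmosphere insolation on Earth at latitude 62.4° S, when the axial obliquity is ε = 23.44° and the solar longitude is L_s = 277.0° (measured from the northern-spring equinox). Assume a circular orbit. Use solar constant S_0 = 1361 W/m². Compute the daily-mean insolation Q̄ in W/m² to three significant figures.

Q̄ ≈ 489 W/m²

Solar declination: sin δ = sin ε · sin L_s = sin 23.44° × sin 277.0° = -0.39482, so δ = -23.255°.
cos h₀ = −tan(-62.4°) tan(-23.255°) = -0.8220, h₀ = 2.5357 rad.
Bracket: h₀ sin ϕ sin δ + cos ϕ cos δ sin h₀ = 2.5357×-0.88620×-0.39482 + 0.46330×0.91876×0.56947 = 0.887215 + 0.242401 = 1.129616.
Q̄ = (S_0/π) × [bracket] = (1361/π) × 1.129616 = 489.4 W/m².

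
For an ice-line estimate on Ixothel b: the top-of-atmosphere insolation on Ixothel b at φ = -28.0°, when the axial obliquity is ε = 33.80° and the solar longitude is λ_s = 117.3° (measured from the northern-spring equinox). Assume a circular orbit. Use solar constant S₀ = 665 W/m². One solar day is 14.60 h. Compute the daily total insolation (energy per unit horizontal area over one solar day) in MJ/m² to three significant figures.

Solar declination: sin δ = sin ε · sin λ_s = sin 33.80° × sin 117.3° = 0.49433, so δ = +29.626°.
cos H₀ = −tan(-28.0°) tan(+29.626°) = 0.3024, H₀ = 1.2636 rad.
Bracket: H₀ sin φ sin δ + cos φ cos δ sin H₀ = 1.2636×-0.46947×0.49433 + 0.88295×0.86927×0.95319 = -0.293248 + 0.731594 = 0.438346.
Q̄ = (S₀/π) × [bracket] = (665/π) × 0.438346 = 92.787 W/m².
Daily total = Q̄ × 14.60 h × 3600 s/h = 92.787 × 14.60 × 3600 / 10⁶ = 4.877 MJ/m².

4.88 MJ/m²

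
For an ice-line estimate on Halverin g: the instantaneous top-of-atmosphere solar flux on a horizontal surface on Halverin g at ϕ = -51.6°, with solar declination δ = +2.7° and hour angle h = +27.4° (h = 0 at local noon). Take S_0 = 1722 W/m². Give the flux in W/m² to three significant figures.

cos θ_z = sin ϕ sin δ + cos ϕ cos δ cos h = -0.036917 + 0.550852 = 0.513935.
Flux = S_0 · cos θ_z = 1722 × 0.513935 = 885.0 W/m².

885 W/m²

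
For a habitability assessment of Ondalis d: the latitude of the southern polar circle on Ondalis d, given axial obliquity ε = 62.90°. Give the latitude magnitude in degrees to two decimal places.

The polar circle is the lowest latitude that experiences at least one full rotation of continuous darkness at the northern-summer solstice; it lies at |ϕ| = 90° − ε = 90° − 62.90° = 27.10°.

27.10°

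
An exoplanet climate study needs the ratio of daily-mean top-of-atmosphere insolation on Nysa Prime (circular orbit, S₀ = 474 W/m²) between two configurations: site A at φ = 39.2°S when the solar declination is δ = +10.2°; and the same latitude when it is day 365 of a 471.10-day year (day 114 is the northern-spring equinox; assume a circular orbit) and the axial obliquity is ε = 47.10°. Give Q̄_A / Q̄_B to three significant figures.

— Configuration A (φ=-39.2°):
cos H₀ = −tan(-39.2°) tan(+10.200°) = 0.1467, H₀ = 1.4235 rad.
Bracket: H₀ sin φ sin δ + cos φ cos δ sin H₀ = 1.4235×-0.63203×0.17708 + 0.77494×0.98420×0.98917 = -0.159318 + 0.754436 = 0.595118.
Q̄ = (S₀/π) × [bracket] = (474/π) × 0.595118 = 89.791 W/m².
— Configuration B (φ=-39.2°):
Solar longitude: λ_s = 360° × (365 − 114)/471.10 = 191.806°.
sin δ = sin 47.10° × sin 191.806° = -0.14988, so δ = -8.620°.
cos H₀ = −tan(-39.2°) tan(-8.620°) = -0.1236, H₀ = 1.6948 rad.
Bracket: H₀ sin φ sin δ + cos φ cos δ sin H₀ = 1.6948×-0.63203×-0.14988 + 0.77494×0.98870×0.99233 = 0.160546 + 0.760307 = 0.920853.
Q̄ = (S₀/π) × [bracket] = (474/π) × 0.920853 = 138.94 W/m².
Ratio Q̄_A / Q̄_B = 89.791 / 138.94 = 0.6463.

Q̄_A / Q̄_B ≈ 0.646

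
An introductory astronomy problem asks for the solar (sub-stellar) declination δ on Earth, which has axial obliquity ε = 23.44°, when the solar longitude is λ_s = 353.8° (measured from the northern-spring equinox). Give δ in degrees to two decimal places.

δ = -2.46°

sin δ = sin ε · sin λ_s = sin 23.44° × sin 353.8° = -0.042961.
δ = arcsin(-0.042961) = -2.46°.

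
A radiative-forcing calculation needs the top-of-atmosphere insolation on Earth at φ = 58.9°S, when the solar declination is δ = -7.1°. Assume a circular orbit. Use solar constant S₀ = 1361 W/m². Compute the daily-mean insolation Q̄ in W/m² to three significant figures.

Q̄ ≈ 299 W/m²

cos H₀ = −tan(-58.9°) tan(-7.100°) = -0.2065, H₀ = 1.7788 rad.
Bracket: H₀ sin φ sin δ + cos φ cos δ sin H₀ = 1.7788×-0.85627×-0.12360 + 0.51653×0.99233×0.97845 = 0.188259 + 0.501522 = 0.689781.
Q̄ = (S₀/π) × [bracket] = (1361/π) × 0.689781 = 298.8 W/m².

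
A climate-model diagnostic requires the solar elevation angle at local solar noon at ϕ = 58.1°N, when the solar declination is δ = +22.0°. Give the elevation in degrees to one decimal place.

At local noon the hour angle is zero, so the zenith angle equals |ϕ − δ| = |+58.1° − (+22.000°)| = 36.100°.
Elevation = 90° − 36.100° = 53.9°.

53.9°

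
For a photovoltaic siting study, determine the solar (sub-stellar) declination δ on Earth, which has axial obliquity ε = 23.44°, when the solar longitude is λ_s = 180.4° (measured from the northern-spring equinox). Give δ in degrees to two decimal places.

δ = -0.16°

sin δ = sin ε · sin λ_s = sin 23.44° × sin 180.4° = -0.002777.
δ = arcsin(-0.002777) = -0.16°.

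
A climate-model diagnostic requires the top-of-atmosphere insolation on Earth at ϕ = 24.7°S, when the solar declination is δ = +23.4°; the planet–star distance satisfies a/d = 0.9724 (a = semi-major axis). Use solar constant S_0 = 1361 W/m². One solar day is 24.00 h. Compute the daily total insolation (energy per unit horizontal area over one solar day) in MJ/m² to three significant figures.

20.9 MJ/m²

cos h₀ = −tan(-24.7°) tan(+23.400°) = 0.1990, h₀ = 1.3704 rad.
Bracket: h₀ sin ϕ sin δ + cos ϕ cos δ sin h₀ = 1.3704×-0.41787×0.39715 + 0.90851×0.91775×0.97999 = -0.227428 + 0.817101 = 0.589673.
Inverse-square distance factor (a/d)² = 0.9724² = 0.945562.
Q̄ = (S_0/π) × 0.945562 × [bracket] = (1361/π) × 0.945562 × 0.589673 = 241.55 W/m².
Daily total = Q̄ × 24.00 h × 3600 s/h = 241.55 × 24.00 × 3600 / 10⁶ = 20.87 MJ/m².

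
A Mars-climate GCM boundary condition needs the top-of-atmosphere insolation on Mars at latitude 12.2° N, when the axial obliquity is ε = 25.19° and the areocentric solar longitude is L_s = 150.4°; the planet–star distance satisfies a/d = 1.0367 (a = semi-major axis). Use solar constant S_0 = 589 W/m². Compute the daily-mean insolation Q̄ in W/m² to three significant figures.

sin δ = sin 25.19° × sin 150.4° = 0.21023, so δ = +12.136°.
cos h₀ = −tan(+12.2°) tan(+12.136°) = -0.0465, h₀ = 1.6173 rad.
Bracket: h₀ sin ϕ sin δ + cos ϕ cos δ sin h₀ = 1.6173×0.21132×0.21023 + 0.97742×0.97765×0.99892 = 0.071850 + 0.954543 = 1.026393.
Inverse-square distance factor (a/d)² = 1.0367² = 1.074747.
Q̄ = (S_0/π) × 1.074747 × [bracket] = (589/π) × 1.074747 × 1.026393 = 206.8 W/m².

Q̄ ≈ 207 W/m²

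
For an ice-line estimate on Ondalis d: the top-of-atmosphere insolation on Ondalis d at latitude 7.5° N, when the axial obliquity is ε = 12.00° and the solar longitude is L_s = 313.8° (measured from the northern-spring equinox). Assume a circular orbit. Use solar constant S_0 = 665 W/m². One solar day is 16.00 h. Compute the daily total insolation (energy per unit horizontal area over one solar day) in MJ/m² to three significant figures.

Solar declination: sin δ = sin ε · sin L_s = sin 12.00° × sin 313.8° = -0.15006, so δ = -8.631°.
cos h₀ = −tan(+7.5°) tan(-8.631°) = 0.0200, h₀ = 1.5508 rad.
Bracket: h₀ sin ϕ sin δ + cos ϕ cos δ sin h₀ = 1.5508×0.13053×-0.15006 + 0.99144×0.98868×0.99980 = -0.030376 + 0.980021 = 0.949645.
Q̄ = (S_0/π) × [bracket] = (665/π) × 0.949645 = 201.02 W/m².
Daily total = Q̄ × 16.00 h × 3600 s/h = 201.02 × 16.00 × 3600 / 10⁶ = 11.58 MJ/m².

11.6 MJ/m²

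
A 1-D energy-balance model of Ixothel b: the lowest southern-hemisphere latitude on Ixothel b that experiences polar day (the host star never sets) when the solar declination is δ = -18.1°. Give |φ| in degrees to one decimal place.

Polar day requires cos H₀ = −tan φ tan δ ≤ −1, i.e. tan φ tan δ ≥ 1.
The boundary is |tan φ| · |tan δ| = 1, so |φ| = 90° − |δ| = 90° − 18.1° = 71.9° in the southern hemisphere.

|φ| = 71.9°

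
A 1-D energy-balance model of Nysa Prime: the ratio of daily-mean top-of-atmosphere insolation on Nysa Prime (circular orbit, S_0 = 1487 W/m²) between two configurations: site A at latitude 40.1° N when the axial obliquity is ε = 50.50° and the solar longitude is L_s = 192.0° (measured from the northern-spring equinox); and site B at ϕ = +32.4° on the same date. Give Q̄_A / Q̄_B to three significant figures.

Q̄_A / Q̄_B ≈ 0.853

— Configuration A (ϕ=+40.1°):
Solar declination: sin δ = sin ε · sin L_s = sin 50.50° × sin 192.0° = -0.16043, so δ = -9.232°.
cos h₀ = −tan(+40.1°) tan(-9.232°) = 0.1369, h₀ = 1.4335 rad.
Bracket: h₀ sin ϕ sin δ + cos ϕ cos δ sin h₀ = 1.4335×0.64412×-0.16043 + 0.76492×0.98705×0.99059 = -0.148132 + 0.747910 = 0.599778.
Q̄ = (S_0/π) × [bracket] = (1487/π) × 0.599778 = 283.89 W/m².
— Configuration B (ϕ=+32.4°):
cos h₀ = −tan(+32.4°) tan(-9.232°) = 0.1031, h₀ = 1.4675 rad.
Bracket: h₀ sin ϕ sin δ + cos ϕ cos δ sin h₀ = 1.4675×0.53583×-0.16043 + 0.84433×0.98705×0.99467 = -0.126151 + 0.828954 = 0.702803.
Q̄ = (S_0/π) × [bracket] = (1487/π) × 0.702803 = 332.66 W/m².
Ratio Q̄_A / Q̄_B = 283.89 / 332.66 = 0.8534.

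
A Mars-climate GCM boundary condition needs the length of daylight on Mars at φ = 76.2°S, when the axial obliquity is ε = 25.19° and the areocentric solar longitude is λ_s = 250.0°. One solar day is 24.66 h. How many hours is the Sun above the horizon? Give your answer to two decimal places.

24.66 h

sin δ = sin 25.19° × sin 250.0° = -0.39995, so δ = -23.575°.
Sunrise equation: cos H₀ = −tan φ · tan δ = -1.7766 ≤ −1, so the Sun never sets (polar day) and H₀ = π.
Daylight = 2H₀/(2π) × 24.66 h = (3.1416/π) × 24.66 = 24.66 h.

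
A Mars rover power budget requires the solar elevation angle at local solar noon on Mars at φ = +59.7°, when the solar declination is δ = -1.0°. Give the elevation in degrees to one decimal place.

At local noon the hour angle is zero, so the zenith angle equals |φ − δ| = |+59.7° − (-1.000°)| = 60.700°.
Elevation = 90° − 60.700° = 29.3°.

29.3°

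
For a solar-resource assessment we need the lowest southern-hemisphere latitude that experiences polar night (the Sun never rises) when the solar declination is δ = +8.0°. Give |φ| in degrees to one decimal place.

Polar night requires cos H₀ = −tan φ tan δ ≥ 1, i.e. tan φ tan δ ≤ −1.
The boundary is |tan φ| · |tan δ| = 1, so |φ| = 90° − |δ| = 90° − 8.0° = 82.0° in the southern hemisphere.

|φ| = 82.0°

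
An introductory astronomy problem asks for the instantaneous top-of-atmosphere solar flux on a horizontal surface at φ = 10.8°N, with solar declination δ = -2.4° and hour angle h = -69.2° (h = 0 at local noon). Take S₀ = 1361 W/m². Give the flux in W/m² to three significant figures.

cos θ_z = sin φ sin δ + cos φ cos δ cos h = -0.007847 + 0.348511 = 0.340664.
Flux = S₀ · cos θ_z = 1361 × 0.340664 = 463.6 W/m².

464 W/m²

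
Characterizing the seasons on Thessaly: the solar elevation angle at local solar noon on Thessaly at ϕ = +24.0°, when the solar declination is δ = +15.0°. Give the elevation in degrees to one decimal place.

81.0°

At local noon the hour angle is zero, so the zenith angle equals |ϕ − δ| = |+24.0° − (+15.000°)| = 9.000°.
Elevation = 90° − 9.000° = 81.0°.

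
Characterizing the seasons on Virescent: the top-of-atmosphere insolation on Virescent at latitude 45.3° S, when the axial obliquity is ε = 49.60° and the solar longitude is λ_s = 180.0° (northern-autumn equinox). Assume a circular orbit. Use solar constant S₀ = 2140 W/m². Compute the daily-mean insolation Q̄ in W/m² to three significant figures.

Q̄ ≈ 479 W/m²

Solar declination: sin δ = sin ε · sin λ_s = sin 49.60° × sin 180.0° = 0.00000, so δ = +0.000°.
cos H₀ = −tan(-45.3°) tan(+0.000°) = 0.0000, H₀ = 1.5708 rad.
Bracket: H₀ sin φ sin δ + cos φ cos δ sin H₀ = 1.5708×-0.71080×0.00000 + 0.70339×1.00000×1.00000 = -0.000000 + 0.703390 = 0.703390.
Q̄ = (S₀/π) × [bracket] = (2140/π) × 0.703390 = 479.1 W/m².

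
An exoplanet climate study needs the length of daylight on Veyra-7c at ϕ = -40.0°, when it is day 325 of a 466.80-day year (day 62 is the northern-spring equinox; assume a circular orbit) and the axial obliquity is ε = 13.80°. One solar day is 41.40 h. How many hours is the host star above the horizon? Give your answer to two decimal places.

Solar longitude: L_s = 360° × (325 − 62)/466.80 = 202.828°.
sin δ = sin 13.80° × sin 202.828° = -0.09254, so δ = -5.310°.
cos h₀ = −tan ϕ · tan δ = −tan(-40.0°) × tan(-5.310°) = -0.0780, so h₀ = 1.6489 rad = 94.47°.
Daylight = 2h₀/(2π) × 41.40 h = (1.6489/π) × 41.40 = 21.73 h.

21.73 h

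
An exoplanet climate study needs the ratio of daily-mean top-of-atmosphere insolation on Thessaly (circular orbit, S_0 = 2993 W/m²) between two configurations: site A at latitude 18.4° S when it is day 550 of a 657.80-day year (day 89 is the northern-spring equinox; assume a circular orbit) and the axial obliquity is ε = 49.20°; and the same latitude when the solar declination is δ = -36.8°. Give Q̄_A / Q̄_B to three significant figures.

— Configuration A (ϕ=-18.4°):
Solar longitude: L_s = 360° × (550 − 89)/657.80 = 252.296°.
sin δ = sin 49.20° × sin 252.296° = -0.72114, so δ = -46.149°.
cos h₀ = −tan(-18.4°) tan(-46.149°) = -0.3463, h₀ = 1.9244 rad.
Bracket: h₀ sin ϕ sin δ + cos ϕ cos δ sin h₀ = 1.9244×-0.31565×-0.72114 + 0.94888×0.69279×0.93813 = 0.438047 + 0.616703 = 1.054750.
Q̄ = (S_0/π) × [bracket] = (2993/π) × 1.054750 = 1004.9 W/m².
— Configuration B (ϕ=-18.4°):
cos h₀ = −tan(-18.4°) tan(-36.800°) = -0.2489, h₀ = 1.8223 rad.
Bracket: h₀ sin ϕ sin δ + cos ϕ cos δ sin h₀ = 1.8223×-0.31565×-0.59902 + 0.94888×0.80073×0.96854 = 0.344562 + 0.735893 = 1.080455.
Q̄ = (S_0/π) × [bracket] = (2993/π) × 1.080455 = 1029.4 W/m².
Ratio Q̄_A / Q̄_B = 1004.9 / 1029.4 = 0.9762.

Q̄_A / Q̄_B ≈ 0.976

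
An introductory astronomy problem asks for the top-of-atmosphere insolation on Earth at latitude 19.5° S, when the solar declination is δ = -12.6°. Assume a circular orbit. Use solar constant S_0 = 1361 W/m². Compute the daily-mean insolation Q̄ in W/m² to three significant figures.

Q̄ ≈ 449 W/m²

cos h₀ = −tan(-19.5°) tan(-12.600°) = -0.0792, h₀ = 1.6500 rad.
Bracket: h₀ sin ϕ sin δ + cos ϕ cos δ sin h₀ = 1.6500×-0.33381×-0.21814 + 0.94264×0.97592×0.99686 = 0.120149 + 0.917053 = 1.037202.
Q̄ = (S_0/π) × [bracket] = (1361/π) × 1.037202 = 449.3 W/m².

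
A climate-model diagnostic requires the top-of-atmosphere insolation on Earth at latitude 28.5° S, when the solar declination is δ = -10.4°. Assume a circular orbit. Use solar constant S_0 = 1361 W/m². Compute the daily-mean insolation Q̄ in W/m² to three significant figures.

Q̄ ≈ 435 W/m²

cos h₀ = −tan(-28.5°) tan(-10.400°) = -0.0997, h₀ = 1.6706 rad.
Bracket: h₀ sin ϕ sin δ + cos ϕ cos δ sin h₀ = 1.6706×-0.47716×-0.18052 + 0.87882×0.98357×0.99502 = 0.143900 + 0.860076 = 1.003976.
Q̄ = (S_0/π) × [bracket] = (1361/π) × 1.003976 = 434.9 W/m².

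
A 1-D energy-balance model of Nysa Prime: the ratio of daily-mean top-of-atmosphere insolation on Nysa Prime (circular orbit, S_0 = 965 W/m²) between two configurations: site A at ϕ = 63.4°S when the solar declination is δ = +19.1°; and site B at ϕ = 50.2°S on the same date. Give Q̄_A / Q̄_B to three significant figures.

— Configuration A (ϕ=-63.4°):
cos h₀ = −tan(-63.4°) tan(+19.100°) = 0.6915, h₀ = 0.8072 rad.
Bracket: h₀ sin ϕ sin δ + cos ϕ cos δ sin h₀ = 0.8072×-0.89415×0.32722 + 0.44776×0.94495×0.72237 = -0.236174 + 0.305643 = 0.069469.
Q̄ = (S_0/π) × [bracket] = (965/π) × 0.069469 = 21.339 W/m².
— Configuration B (ϕ=-50.2°):
cos h₀ = −tan(-50.2°) tan(+19.100°) = 0.4156, h₀ = 1.1422 rad.
Bracket: h₀ sin ϕ sin δ + cos ϕ cos δ sin h₀ = 1.1422×-0.76828×0.32722 + 0.64011×0.94495×0.90954 = -0.287145 + 0.550155 = 0.263010.
Q̄ = (S_0/π) × [bracket] = (965/π) × 0.263010 = 80.789 W/m².
Ratio Q̄_A / Q̄_B = 21.339 / 80.789 = 0.2641.

Q̄_A / Q̄_B ≈ 0.264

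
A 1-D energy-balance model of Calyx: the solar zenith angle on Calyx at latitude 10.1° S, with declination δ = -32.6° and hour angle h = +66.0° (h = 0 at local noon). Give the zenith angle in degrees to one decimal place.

θ_z = 64.4°

cos θ_z = sin ϕ sin δ + cos ϕ cos δ cos h = 0.094482 + 0.337346 = 0.431828.
θ_z = arccos(0.431828) = 64.4°.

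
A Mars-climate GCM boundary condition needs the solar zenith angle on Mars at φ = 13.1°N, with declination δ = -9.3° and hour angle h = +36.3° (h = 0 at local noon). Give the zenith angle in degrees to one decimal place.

cos θ_z = sin φ sin δ + cos φ cos δ cos h = -0.036628 + 0.774637 = 0.738009.
θ_z = arccos(0.738009) = 42.4°.

θ_z = 42.4°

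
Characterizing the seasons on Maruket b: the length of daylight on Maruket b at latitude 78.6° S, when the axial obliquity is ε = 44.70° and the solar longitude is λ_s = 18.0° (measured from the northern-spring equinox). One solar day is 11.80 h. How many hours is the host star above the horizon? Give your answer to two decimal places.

Solar declination: sin δ = sin ε · sin λ_s = sin 44.70° × sin 18.0° = 0.21736, so δ = +12.554°.
cos H₀ = −tan φ · tan δ = 1.1044 ≥ 1, so the host star never rises (polar night) and H₀ = 0.
Daylight = 2H₀/(2π) × 11.80 h = (0.0000/π) × 11.80 = 0.00 h.

0.00 h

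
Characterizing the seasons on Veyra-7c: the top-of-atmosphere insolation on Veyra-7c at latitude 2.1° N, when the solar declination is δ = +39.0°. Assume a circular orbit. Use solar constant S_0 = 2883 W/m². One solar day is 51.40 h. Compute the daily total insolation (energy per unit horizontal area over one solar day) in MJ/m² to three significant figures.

cos h₀ = −tan(+2.1°) tan(+39.000°) = -0.0297, h₀ = 1.6005 rad.
Bracket: h₀ sin ϕ sin δ + cos ϕ cos δ sin h₀ = 1.6005×0.03664×0.62932 + 0.99933×0.77715×0.99956 = 0.036905 + 0.776288 = 0.813193.
Q̄ = (S_0/π) × [bracket] = (2883/π) × 0.813193 = 746.26 W/m².
Daily total = Q̄ × 51.40 h × 3600 s/h = 746.26 × 51.40 × 3600 / 10⁶ = 138.1 MJ/m².

138 MJ/m²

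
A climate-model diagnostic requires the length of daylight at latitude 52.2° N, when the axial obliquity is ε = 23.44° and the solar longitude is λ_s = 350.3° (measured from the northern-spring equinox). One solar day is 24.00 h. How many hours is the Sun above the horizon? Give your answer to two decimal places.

Solar declination: sin δ = sin ε · sin λ_s = sin 23.44° × sin 350.3° = -0.06702, so δ = -3.843°.
cos H₀ = −tan φ · tan δ = −tan(+52.2°) × tan(-3.843°) = 0.0866, so H₀ = 1.4841 rad = 85.03°.
Daylight = 2H₀/(2π) × 24.00 h = (1.4841/π) × 24.00 = 11.34 h.

11.34 h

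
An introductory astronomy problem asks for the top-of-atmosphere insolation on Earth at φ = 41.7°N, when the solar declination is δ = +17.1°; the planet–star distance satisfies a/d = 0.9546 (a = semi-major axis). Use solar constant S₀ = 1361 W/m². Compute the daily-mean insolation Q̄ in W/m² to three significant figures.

Q̄ ≈ 414 W/m²

cos H₀ = −tan(+41.7°) tan(+17.100°) = -0.2741, H₀ = 1.8484 rad.
Bracket: H₀ sin φ sin δ + cos φ cos δ sin H₀ = 1.8484×0.66523×0.29404 + 0.74664×0.95579×0.96170 = 0.361555 + 0.686299 = 1.047854.
Inverse-square distance factor (a/d)² = 0.9546² = 0.911261.
Q̄ = (S₀/π) × 0.911261 × [bracket] = (1361/π) × 0.911261 × 1.047854 = 413.7 W/m².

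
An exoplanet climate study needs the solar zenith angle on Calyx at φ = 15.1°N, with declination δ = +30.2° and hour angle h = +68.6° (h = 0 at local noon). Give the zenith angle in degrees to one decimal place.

cos θ_z = sin φ sin δ + cos φ cos δ cos h = 0.131039 + 0.304465 = 0.435504.
θ_z = arccos(0.435504) = 64.2°.

θ_z = 64.2°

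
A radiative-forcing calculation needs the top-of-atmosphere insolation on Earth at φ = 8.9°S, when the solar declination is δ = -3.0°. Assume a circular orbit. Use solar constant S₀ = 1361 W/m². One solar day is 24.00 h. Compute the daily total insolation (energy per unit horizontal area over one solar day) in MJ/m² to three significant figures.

cos H₀ = −tan(-8.9°) tan(-3.000°) = -0.0082, H₀ = 1.5790 rad.
Bracket: H₀ sin φ sin δ + cos φ cos δ sin H₀ = 1.5790×-0.15471×-0.05234 + 0.98796×0.99863×0.99997 = 0.012786 + 0.986577 = 0.999363.
Q̄ = (S₀/π) × [bracket] = (1361/π) × 0.999363 = 432.94 W/m².
Daily total = Q̄ × 24.00 h × 3600 s/h = 432.94 × 24.00 × 3600 / 10⁶ = 37.41 MJ/m².

37.4 MJ/m²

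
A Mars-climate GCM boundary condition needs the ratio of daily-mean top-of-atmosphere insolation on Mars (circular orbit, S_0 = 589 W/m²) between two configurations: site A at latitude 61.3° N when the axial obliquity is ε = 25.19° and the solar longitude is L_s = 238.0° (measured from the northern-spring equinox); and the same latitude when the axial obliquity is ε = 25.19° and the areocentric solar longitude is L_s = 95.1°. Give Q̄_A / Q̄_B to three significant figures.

Q̄_A / Q̄_B ≈ 0.0571

— Configuration A (ϕ=+61.3°):
Solar declination: sin δ = sin ε · sin L_s = sin 25.19° × sin 238.0° = -0.36095, so δ = -21.158°.
cos h₀ = −tan(+61.3°) tan(-21.158°) = 0.7069, h₀ = 0.7856 rad.
Bracket: h₀ sin ϕ sin δ + cos ϕ cos δ sin h₀ = 0.7856×0.87715×-0.36095 + 0.48022×0.93259×0.70727 = -0.248727 + 0.316750 = 0.068023.
Q̄ = (S_0/π) × [bracket] = (589/π) × 0.068023 = 12.753 W/m².
— Configuration B (ϕ=+61.3°):
sin δ = sin 25.19° × sin 95.1° = 0.42394, so δ = +25.083°.
cos h₀ = −tan(+61.3°) tan(+25.083°) = -0.8550, h₀ = 2.5963 rad.
Bracket: h₀ sin ϕ sin δ + cos ϕ cos δ sin h₀ = 2.5963×0.87715×0.42394 + 0.48022×0.90569×0.51868 = 0.965457 + 0.225590 = 1.191047.
Q̄ = (S_0/π) × [bracket] = (589/π) × 1.191047 = 223.30 W/m².
Ratio Q̄_A / Q̄_B = 12.753 / 223.30 = 0.05711.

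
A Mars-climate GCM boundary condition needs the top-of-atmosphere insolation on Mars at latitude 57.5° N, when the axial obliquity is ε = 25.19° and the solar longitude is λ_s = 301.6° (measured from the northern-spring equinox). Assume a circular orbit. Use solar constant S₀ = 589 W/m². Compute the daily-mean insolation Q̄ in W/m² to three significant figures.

Q̄ ≈ 22.0 W/m²

Solar declination: sin δ = sin ε · sin λ_s = sin 25.19° × sin 301.6° = -0.36251, so δ = -21.255°.
cos H₀ = −tan(+57.5°) tan(-21.255°) = 0.6106, H₀ = 0.9140 rad.
Bracket: H₀ sin φ sin δ + cos φ cos δ sin H₀ = 0.9140×0.84339×-0.36251 + 0.53730×0.93198×0.79197 = -0.279444 + 0.396581 = 0.117137.
Q̄ = (S₀/π) × [bracket] = (589/π) × 0.117137 = 21.96 W/m².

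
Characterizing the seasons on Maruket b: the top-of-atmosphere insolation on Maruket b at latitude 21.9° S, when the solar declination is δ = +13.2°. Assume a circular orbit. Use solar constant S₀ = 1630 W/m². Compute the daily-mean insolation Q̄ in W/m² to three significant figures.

cos H₀ = −tan(-21.9°) tan(+13.200°) = 0.0943, H₀ = 1.4764 rad.
Bracket: H₀ sin φ sin δ + cos φ cos δ sin H₀ = 1.4764×-0.37299×0.22835 + 0.92784×0.97358×0.99554 = -0.125748 + 0.899298 = 0.773550.
Q̄ = (S₀/π) × [bracket] = (1630/π) × 0.773550 = 401.4 W/m².

Q̄ ≈ 401 W/m²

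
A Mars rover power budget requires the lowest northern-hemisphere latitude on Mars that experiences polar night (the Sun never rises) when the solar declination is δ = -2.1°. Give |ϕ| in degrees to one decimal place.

|ϕ| = 87.9°

Polar night requires cos h₀ = −tan ϕ tan δ ≥ 1, i.e. tan ϕ tan δ ≤ −1.
The boundary is |tan ϕ| · |tan δ| = 1, so |ϕ| = 90° − |δ| = 90° − 2.1° = 87.9° in the northern hemisphere.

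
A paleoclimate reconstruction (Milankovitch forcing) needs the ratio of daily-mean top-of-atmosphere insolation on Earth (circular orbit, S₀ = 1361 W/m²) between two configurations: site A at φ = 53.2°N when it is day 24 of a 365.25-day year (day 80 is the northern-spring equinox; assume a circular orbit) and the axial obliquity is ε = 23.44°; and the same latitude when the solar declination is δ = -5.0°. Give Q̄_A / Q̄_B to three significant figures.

— Configuration A (φ=+53.2°):
Solar longitude: λ_s = 360° × (24 − 80)/365.25 = -55.195°, i.e. -55.195° + 360° = 304.805°.
sin δ = sin 23.44° × sin 304.805° = -0.32662, so δ = -19.064°.
cos H₀ = −tan(+53.2°) tan(-19.064°) = 0.4619, H₀ = 1.0906 rad.
Bracket: H₀ sin φ sin δ + cos φ cos δ sin H₀ = 1.0906×0.80073×-0.32662 + 0.59902×0.94515×0.88691 = -0.285229 + 0.502136 = 0.216907.
Q̄ = (S₀/π) × [bracket] = (1361/π) × 0.216907 = 93.968 W/m².
— Configuration B (φ=+53.2°):
cos H₀ = −tan(+53.2°) tan(-5.000°) = 0.1169, H₀ = 1.4536 rad.
Bracket: H₀ sin φ sin δ + cos φ cos δ sin H₀ = 1.4536×0.80073×-0.08716 + 0.59902×0.99619×0.99314 = -0.101449 + 0.592644 = 0.491195.
Q̄ = (S₀/π) × [bracket] = (1361/π) × 0.491195 = 212.80 W/m².
Ratio Q̄_A / Q̄_B = 93.968 / 212.80 = 0.4416.

Q̄_A / Q̄_B ≈ 0.442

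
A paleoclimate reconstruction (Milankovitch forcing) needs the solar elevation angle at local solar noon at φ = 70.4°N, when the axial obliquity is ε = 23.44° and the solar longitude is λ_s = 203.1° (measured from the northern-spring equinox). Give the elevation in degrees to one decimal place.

10.6°

Solar declination: sin δ = sin ε · sin λ_s = sin 23.44° × sin 203.1° = -0.15607, so δ = -8.979°.
At local noon the hour angle is zero, so the zenith angle equals |φ − δ| = |+70.4° − (-8.979°)| = 79.379°.
Elevation = 90° − 79.379° = 10.6°.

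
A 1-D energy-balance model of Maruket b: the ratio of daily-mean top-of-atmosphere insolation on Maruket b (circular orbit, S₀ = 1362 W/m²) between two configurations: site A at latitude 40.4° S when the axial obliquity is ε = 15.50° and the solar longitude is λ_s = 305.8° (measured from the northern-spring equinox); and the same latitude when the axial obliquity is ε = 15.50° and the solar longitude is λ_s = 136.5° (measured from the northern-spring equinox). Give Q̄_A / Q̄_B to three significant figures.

— Configuration A (φ=-40.4°):
Solar declination: sin δ = sin ε · sin λ_s = sin 15.50° × sin 305.8° = -0.21675, so δ = -12.518°.
cos H₀ = −tan(-40.4°) tan(-12.518°) = -0.1890, H₀ = 1.7609 rad.
Bracket: H₀ sin φ sin δ + cos φ cos δ sin H₀ = 1.7609×-0.64812×-0.21675 + 0.76154×0.97623×0.98199 = 0.247371 + 0.730049 = 0.977420.
Q̄ = (S₀/π) × [bracket] = (1362/π) × 0.977420 = 423.75 W/m².
— Configuration B (φ=-40.4°):
Solar declination: sin δ = sin ε · sin λ_s = sin 15.50° × sin 136.5° = 0.18395, so δ = +10.600°.
cos H₀ = −tan(-40.4°) tan(+10.600°) = 0.1593, H₀ = 1.4108 rad.
Bracket: H₀ sin φ sin δ + cos φ cos δ sin H₀ = 1.4108×-0.64812×0.18395 + 0.76154×0.98293×0.98723 = -0.168198 + 0.738982 = 0.570784.
Q̄ = (S₀/π) × [bracket] = (1362/π) × 0.570784 = 247.46 W/m².
Ratio Q̄_A / Q̄_B = 423.75 / 247.46 = 1.712.

Q̄_A / Q̄_B ≈ 1.71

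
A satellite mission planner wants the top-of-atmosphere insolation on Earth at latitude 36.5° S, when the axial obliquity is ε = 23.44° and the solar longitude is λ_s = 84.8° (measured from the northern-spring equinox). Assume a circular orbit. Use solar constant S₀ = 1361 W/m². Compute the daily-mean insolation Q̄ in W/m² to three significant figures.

Solar declination: sin δ = sin ε · sin λ_s = sin 23.44° × sin 84.8° = 0.39615, so δ = +23.338°.
cos H₀ = −tan(-36.5°) tan(+23.338°) = 0.3193, H₀ = 1.2459 rad.
Bracket: H₀ sin φ sin δ + cos φ cos δ sin H₀ = 1.2459×-0.59482×0.39615 + 0.80386×0.91819×0.94767 = -0.293581 + 0.699472 = 0.405891.
Q̄ = (S₀/π) × [bracket] = (1361/π) × 0.405891 = 175.8 W/m².

Q̄ ≈ 176 W/m²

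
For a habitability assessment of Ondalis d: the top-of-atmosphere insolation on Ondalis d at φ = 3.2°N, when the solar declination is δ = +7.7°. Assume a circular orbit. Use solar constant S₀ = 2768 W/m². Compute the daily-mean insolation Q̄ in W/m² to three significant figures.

Q̄ ≈ 882 W/m²

cos H₀ = −tan(+3.2°) tan(+7.700°) = -0.0076, H₀ = 1.5784 rad.
Bracket: H₀ sin φ sin δ + cos φ cos δ sin H₀ = 1.5784×0.05582×0.13399 + 0.99844×0.99098×0.99997 = 0.011805 + 0.989404 = 1.001209.
Q̄ = (S₀/π) × [bracket] = (2768/π) × 1.001209 = 882.1 W/m².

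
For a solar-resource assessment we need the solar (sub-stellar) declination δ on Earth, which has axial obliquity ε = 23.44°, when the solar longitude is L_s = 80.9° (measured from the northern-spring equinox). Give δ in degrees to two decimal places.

sin δ = sin ε · sin L_s = sin 23.44° × sin 80.9° = 0.392782.
δ = arcsin(0.392782) = +23.13°.

δ = +23.13°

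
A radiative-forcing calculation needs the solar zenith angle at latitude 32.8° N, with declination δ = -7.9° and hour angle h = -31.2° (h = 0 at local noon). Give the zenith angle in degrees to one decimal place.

cos θ_z = sin φ sin δ + cos φ cos δ cos h = -0.074455 + 0.712167 = 0.637712.
θ_z = arccos(0.637712) = 50.4°.

θ_z = 50.4°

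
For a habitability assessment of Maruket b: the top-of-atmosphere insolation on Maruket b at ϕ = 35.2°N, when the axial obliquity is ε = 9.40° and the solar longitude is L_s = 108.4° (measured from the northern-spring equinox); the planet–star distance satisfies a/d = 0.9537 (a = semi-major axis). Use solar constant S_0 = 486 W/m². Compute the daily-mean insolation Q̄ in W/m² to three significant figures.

Solar declination: sin δ = sin ε · sin L_s = sin 9.40° × sin 108.4° = 0.15498, so δ = +8.915°.
cos h₀ = −tan(+35.2°) tan(+8.915°) = -0.1107, h₀ = 1.6817 rad.
Bracket: h₀ sin ϕ sin δ + cos ϕ cos δ sin h₀ = 1.6817×0.57643×0.15498 + 0.81714×0.98792×0.99386 = 0.150235 + 0.802312 = 0.952547.
Inverse-square distance factor (a/d)² = 0.9537² = 0.909544.
Q̄ = (S_0/π) × 0.909544 × [bracket] = (486/π) × 0.909544 × 0.952547 = 134.0 W/m².

Q̄ ≈ 134 W/m²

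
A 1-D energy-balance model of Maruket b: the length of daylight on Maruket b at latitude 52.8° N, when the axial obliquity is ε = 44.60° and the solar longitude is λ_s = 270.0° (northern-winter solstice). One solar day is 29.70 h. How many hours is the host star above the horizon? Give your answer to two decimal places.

Solar declination: sin δ = sin ε · sin λ_s = sin 44.60° × sin 270.0° = -0.70215, so δ = -44.600°.
cos H₀ = −tan φ · tan δ = 1.2992 ≥ 1, so the host star never rises (polar night) and H₀ = 0.
Daylight = 2H₀/(2π) × 29.70 h = (0.0000/π) × 29.70 = 0.00 h.

0.00 h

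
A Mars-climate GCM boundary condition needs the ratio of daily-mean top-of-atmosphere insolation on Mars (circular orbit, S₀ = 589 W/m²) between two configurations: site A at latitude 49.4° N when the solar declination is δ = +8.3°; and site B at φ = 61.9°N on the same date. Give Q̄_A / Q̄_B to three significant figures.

— Configuration A (φ=+49.4°):
cos H₀ = −tan(+49.4°) tan(+8.300°) = -0.1702, H₀ = 1.7418 rad.
Bracket: H₀ sin φ sin δ + cos φ cos δ sin H₀ = 1.7418×0.75927×0.14436 + 0.65077×0.98953×0.98541 = 0.190916 + 0.634561 = 0.825477.
Q̄ = (S₀/π) × [bracket] = (589/π) × 0.825477 = 154.76 W/m².
— Configuration B (φ=+61.9°):
cos H₀ = −tan(+61.9°) tan(+8.300°) = -0.2732, H₀ = 1.8475 rad.
Bracket: H₀ sin φ sin δ + cos φ cos δ sin H₀ = 1.8475×0.88213×0.14436 + 0.47101×0.98953×0.96195 = 0.235269 + 0.448344 = 0.683613.
Q̄ = (S₀/π) × [bracket] = (589/π) × 0.683613 = 128.17 W/m².
Ratio Q̄_A / Q̄_B = 154.76 / 128.17 = 1.207.

Q̄_A / Q̄_B ≈ 1.21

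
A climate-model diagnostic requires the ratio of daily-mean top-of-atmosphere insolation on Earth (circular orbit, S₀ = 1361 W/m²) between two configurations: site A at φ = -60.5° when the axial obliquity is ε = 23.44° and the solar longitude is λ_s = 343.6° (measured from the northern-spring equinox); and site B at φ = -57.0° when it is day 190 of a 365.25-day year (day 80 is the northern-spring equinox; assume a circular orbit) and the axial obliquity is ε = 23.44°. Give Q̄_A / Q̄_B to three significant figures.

— Configuration A (φ=-60.5°):
Solar declination: sin δ = sin ε · sin λ_s = sin 23.44° × sin 343.6° = -0.11231, so δ = -6.449°.
cos H₀ = −tan(-60.5°) tan(-6.449°) = -0.1998, H₀ = 1.7719 rad.
Bracket: H₀ sin φ sin δ + cos φ cos δ sin H₀ = 1.7719×-0.87036×-0.11231 + 0.49242×0.99367×0.97984 = 0.173203 + 0.479439 = 0.652642.
Q̄ = (S₀/π) × [bracket] = (1361/π) × 0.652642 = 282.74 W/m².
— Configuration B (φ=-57.0°):
Solar longitude: λ_s = 360° × (190 − 80)/365.25 = 108.419°.
sin δ = sin 23.44° × sin 108.419° = 0.37741, so δ = +22.173°.
cos H₀ = −tan(-57.0°) tan(+22.173°) = 0.6276, H₀ = 0.8924 rad.
Bracket: H₀ sin φ sin δ + cos φ cos δ sin H₀ = 0.8924×-0.83867×0.37741 + 0.54464×0.92605×0.77856 = -0.282465 + 0.392678 = 0.110213.
Q̄ = (S₀/π) × [bracket] = (1361/π) × 0.110213 = 47.746 W/m².
Ratio Q̄_A / Q̄_B = 282.74 / 47.746 = 5.922.

Q̄_A / Q̄_B ≈ 5.92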